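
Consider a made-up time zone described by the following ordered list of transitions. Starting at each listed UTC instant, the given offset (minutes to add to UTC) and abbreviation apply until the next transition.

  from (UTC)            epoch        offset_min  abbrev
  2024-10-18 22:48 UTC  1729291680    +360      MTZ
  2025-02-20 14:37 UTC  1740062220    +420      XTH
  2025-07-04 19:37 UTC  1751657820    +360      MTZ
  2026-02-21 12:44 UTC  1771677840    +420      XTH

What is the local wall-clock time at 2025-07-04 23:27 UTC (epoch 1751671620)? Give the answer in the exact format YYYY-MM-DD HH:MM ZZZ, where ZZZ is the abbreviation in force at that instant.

Query: 2025-07-04 23:27 UTC
Rule 3/4 (MTZ, +06:00): 2025-07-04 19:37 UTC ≤ query < 2026-02-21 12:44 UTC
23·60 + 27 + 360 = 1767 min
1767 = 1·1440 + 327; 327 = 5·60 + 27 → 05:27, 2025-07-04 + 1 day = 2025-07-05
→ 2025-07-05 05:27 MTZ

2025-07-05 05:27 MTZ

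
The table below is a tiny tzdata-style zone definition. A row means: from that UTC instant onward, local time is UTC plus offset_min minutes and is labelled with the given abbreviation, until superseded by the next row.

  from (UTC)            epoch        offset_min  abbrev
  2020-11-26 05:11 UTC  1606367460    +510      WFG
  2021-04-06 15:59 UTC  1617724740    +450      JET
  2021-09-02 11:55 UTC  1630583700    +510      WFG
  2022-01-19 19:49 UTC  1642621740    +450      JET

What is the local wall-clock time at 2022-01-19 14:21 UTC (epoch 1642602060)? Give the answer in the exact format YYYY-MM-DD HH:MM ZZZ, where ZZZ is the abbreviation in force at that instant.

Query: 2022-01-19 14:21 UTC
Rule 3/4 (WFG, +08:30): 2021-09-02 11:55 UTC ≤ query < 2022-01-19 19:49 UTC
14·60 + 21 + 510 = 1371 min
1371 = 0·1440 + 1371; 1371 = 22·60 + 51 → 22:51, same day
→ 2022-01-19 22:51 WFG

2022-01-19 22:51 WFG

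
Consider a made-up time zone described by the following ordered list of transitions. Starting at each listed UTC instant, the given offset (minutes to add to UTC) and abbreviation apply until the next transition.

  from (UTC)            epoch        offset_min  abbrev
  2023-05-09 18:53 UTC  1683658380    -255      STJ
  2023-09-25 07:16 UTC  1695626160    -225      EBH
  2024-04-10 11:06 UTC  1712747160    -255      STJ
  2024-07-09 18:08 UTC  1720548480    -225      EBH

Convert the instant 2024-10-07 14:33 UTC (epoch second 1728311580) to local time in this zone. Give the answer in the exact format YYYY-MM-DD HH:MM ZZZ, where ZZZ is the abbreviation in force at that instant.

2024-10-07 10:48 EBH

Query: 2024-10-07 14:33 UTC
Rule 4/4 (EBH, -03:45): 2024-07-09 18:08 UTC ≤ query < +∞
14·60 + 33 - 225 = 648 min
648 = 0·1440 + 648; 648 = 10·60 + 48 → 10:48, same day
→ 2024-10-07 10:48 EBH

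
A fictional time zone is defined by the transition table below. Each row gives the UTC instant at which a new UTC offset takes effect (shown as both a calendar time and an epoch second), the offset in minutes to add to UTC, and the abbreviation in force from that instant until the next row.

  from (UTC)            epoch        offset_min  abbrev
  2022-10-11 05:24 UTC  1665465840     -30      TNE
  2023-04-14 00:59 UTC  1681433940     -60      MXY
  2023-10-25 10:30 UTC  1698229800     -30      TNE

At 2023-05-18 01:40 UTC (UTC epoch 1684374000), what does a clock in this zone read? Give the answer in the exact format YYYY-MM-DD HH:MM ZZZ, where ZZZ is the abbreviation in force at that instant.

2023-05-18 00:40 MXY

Query: 2023-05-18 01:40 UTC
Rule 2/3 (MXY, -01:00): 2023-04-14 00:59 UTC ≤ query < 2023-10-25 10:30 UTC
1·60 + 40 - 60 = 40 min
40 = 0·1440 + 40; 40 = 0·60 + 40 → 00:40, same day
→ 2023-05-18 00:40 MXY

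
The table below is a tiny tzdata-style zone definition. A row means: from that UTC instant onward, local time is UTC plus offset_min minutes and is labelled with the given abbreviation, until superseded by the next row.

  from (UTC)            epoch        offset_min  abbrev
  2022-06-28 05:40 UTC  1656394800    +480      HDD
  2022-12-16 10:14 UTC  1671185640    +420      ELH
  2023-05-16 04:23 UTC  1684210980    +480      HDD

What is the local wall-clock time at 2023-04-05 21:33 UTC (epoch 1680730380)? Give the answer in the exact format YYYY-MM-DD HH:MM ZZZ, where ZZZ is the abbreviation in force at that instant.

Query: 2023-04-05 21:33 UTC
Rule 2/3 (ELH, +07:00): 2022-12-16 10:14 UTC ≤ query < 2023-05-16 04:23 UTC
21·60 + 33 + 420 = 1713 min
1713 = 1·1440 + 273; 273 = 4·60 + 33 → 04:33, 2023-04-05 + 1 day = 2023-04-06
→ 2023-04-06 04:33 ELH

2023-04-06 04:33 ELH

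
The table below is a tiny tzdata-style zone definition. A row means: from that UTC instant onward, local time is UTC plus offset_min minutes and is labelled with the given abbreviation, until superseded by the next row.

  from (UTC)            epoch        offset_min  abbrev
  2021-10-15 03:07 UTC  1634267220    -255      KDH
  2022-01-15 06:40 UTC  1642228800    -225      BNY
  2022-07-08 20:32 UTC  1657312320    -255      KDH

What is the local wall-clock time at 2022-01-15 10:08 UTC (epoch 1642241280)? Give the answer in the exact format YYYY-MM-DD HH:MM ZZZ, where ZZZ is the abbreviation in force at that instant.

Query: 2022-01-15 10:08 UTC
Rule 2/3 (BNY, -03:45): 2022-01-15 06:40 UTC ≤ query < 2022-07-08 20:32 UTC
10·60 + 8 - 225 = 383 min
383 = 0·1440 + 383; 383 = 6·60 + 23 → 06:23, same day
→ 2022-01-15 06:23 BNY

2022-01-15 06:23 BNY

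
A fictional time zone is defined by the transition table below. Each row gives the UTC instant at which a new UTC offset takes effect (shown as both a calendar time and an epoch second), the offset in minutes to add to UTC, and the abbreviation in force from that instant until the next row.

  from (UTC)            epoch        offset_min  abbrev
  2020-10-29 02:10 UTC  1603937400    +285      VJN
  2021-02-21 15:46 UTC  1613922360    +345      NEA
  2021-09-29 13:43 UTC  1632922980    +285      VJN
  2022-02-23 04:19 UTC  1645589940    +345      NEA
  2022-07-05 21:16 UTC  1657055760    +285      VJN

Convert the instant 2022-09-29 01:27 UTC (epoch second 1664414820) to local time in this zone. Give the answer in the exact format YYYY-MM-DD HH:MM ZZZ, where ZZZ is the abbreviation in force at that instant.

Query: 2022-09-29 01:27 UTC
Rule 5/5 (VJN, +04:45): 2022-07-05 21:16 UTC ≤ query < +∞
1·60 + 27 + 285 = 372 min
372 = 0·1440 + 372; 372 = 6·60 + 12 → 06:12, same day
→ 2022-09-29 06:12 VJN

2022-09-29 06:12 VJN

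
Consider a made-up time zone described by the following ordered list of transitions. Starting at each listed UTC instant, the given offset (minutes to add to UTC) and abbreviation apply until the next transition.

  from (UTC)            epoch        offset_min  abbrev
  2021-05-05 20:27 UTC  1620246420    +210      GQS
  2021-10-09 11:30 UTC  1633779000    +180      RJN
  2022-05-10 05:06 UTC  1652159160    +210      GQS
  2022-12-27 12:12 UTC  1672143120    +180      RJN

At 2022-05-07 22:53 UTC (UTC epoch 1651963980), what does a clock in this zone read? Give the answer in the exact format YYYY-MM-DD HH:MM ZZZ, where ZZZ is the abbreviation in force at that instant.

Query: 2022-05-07 22:53 UTC
Rule 2/4 (RJN, +03:00): 2021-10-09 11:30 UTC ≤ query < 2022-05-10 05:06 UTC
22·60 + 53 + 180 = 1553 min
1553 = 1·1440 + 113; 113 = 1·60 + 53 → 01:53, 2022-05-07 + 1 day = 2022-05-08
→ 2022-05-08 01:53 RJN

2022-05-08 01:53 RJN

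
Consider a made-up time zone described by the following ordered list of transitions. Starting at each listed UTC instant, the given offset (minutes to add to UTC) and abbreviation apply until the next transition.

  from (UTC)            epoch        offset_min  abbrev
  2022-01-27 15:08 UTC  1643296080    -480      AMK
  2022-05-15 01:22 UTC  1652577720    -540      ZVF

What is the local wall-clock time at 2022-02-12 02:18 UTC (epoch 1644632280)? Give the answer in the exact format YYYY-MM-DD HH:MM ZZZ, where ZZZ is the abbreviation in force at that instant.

Query: 2022-02-12 02:18 UTC
Rule 1/2 (AMK, -08:00): 2022-01-27 15:08 UTC ≤ query < 2022-05-15 01:22 UTC
2·60 + 18 - 480 = -342 min
-342 = -1·1440 + 1098; 1098 = 18·60 + 18 → 18:18, 2022-02-12 - 1 day = 2022-02-11
→ 2022-02-11 18:18 AMK

2022-02-11 18:18 AMK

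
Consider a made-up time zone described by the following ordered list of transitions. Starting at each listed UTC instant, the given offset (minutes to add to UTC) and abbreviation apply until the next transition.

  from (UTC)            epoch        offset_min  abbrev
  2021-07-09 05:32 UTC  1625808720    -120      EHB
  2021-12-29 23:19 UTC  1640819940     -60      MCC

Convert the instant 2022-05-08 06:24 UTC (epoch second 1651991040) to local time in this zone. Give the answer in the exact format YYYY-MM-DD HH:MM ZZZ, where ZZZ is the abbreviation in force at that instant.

2022-05-08 05:24 MCC

Query: 2022-05-08 06:24 UTC
Rule 2/2 (MCC, -01:00): 2021-12-29 23:19 UTC ≤ query < +∞
6·60 + 24 - 60 = 324 min
324 = 0·1440 + 324; 324 = 5·60 + 24 → 05:24, same day
→ 2022-05-08 05:24 MCC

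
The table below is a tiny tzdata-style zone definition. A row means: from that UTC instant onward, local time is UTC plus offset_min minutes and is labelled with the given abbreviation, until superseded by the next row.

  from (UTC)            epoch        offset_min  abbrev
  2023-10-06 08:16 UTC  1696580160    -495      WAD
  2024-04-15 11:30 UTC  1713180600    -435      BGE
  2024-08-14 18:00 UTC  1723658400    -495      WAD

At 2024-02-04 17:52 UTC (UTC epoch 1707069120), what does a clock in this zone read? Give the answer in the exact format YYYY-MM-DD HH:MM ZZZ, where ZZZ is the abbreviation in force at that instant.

Query: 2024-02-04 17:52 UTC
Rule 1/3 (WAD, -08:15): 2023-10-06 08:16 UTC ≤ query < 2024-04-15 11:30 UTC
17·60 + 52 - 495 = 577 min
577 = 0·1440 + 577; 577 = 9·60 + 37 → 09:37, same day
→ 2024-02-04 09:37 WAD

2024-02-04 09:37 WAD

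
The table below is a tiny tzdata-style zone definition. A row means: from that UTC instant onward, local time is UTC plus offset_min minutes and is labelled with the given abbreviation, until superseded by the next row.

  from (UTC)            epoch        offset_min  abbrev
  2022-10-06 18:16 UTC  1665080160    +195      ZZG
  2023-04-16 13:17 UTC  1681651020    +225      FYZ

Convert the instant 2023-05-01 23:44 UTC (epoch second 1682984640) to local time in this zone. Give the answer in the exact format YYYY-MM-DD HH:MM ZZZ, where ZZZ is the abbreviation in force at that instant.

2023-05-02 03:29 FYZ

Query: 2023-05-01 23:44 UTC
Rule 2/2 (FYZ, +03:45): 2023-04-16 13:17 UTC ≤ query < +∞
23·60 + 44 + 225 = 1649 min
1649 = 1·1440 + 209; 209 = 3·60 + 29 → 03:29, 2023-05-01 + 1 day = 2023-05-02
→ 2023-05-02 03:29 FYZ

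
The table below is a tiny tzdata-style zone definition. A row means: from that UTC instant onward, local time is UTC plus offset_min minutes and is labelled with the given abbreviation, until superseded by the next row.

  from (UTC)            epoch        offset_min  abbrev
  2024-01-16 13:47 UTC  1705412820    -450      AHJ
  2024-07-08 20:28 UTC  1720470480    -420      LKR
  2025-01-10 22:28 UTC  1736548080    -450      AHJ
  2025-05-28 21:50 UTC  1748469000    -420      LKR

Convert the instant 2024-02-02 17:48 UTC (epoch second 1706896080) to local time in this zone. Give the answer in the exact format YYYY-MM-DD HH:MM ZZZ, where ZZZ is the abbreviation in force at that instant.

Query: 2024-02-02 17:48 UTC
Rule 1/4 (AHJ, -07:30): 2024-01-16 13:47 UTC ≤ query < 2024-07-08 20:28 UTC
17·60 + 48 - 450 = 618 min
618 = 0·1440 + 618; 618 = 10·60 + 18 → 10:18, same day
→ 2024-02-02 10:18 AHJ

2024-02-02 10:18 AHJ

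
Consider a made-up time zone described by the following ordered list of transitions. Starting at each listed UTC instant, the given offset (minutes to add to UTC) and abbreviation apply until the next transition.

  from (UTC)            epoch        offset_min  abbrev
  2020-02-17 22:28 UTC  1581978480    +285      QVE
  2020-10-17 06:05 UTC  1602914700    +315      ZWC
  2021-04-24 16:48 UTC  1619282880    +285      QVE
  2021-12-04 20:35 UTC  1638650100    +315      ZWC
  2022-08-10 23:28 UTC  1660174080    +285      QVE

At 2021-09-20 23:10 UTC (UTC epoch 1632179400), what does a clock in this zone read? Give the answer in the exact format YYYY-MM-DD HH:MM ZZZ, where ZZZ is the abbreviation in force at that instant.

2021-09-21 03:55 QVE

Query: 2021-09-20 23:10 UTC
Rule 3/5 (QVE, +04:45): 2021-04-24 16:48 UTC ≤ query < 2021-12-04 20:35 UTC
23·60 + 10 + 285 = 1675 min
1675 = 1·1440 + 235; 235 = 3·60 + 55 → 03:55, 2021-09-20 + 1 day = 2021-09-21
→ 2021-09-21 03:55 QVE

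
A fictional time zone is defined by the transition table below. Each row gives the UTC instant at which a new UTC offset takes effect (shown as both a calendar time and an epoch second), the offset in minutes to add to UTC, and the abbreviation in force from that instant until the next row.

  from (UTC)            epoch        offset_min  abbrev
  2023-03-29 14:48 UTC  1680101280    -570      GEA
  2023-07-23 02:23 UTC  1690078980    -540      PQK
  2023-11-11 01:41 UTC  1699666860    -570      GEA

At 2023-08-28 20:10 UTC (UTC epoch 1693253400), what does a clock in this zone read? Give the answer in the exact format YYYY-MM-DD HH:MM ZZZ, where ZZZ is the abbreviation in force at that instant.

2023-08-28 11:10 PQK

Query: 2023-08-28 20:10 UTC
Rule 2/3 (PQK, -09:00): 2023-07-23 02:23 UTC ≤ query < 2023-11-11 01:41 UTC
20·60 + 10 - 540 = 670 min
670 = 0·1440 + 670; 670 = 11·60 + 10 → 11:10, same day
→ 2023-08-28 11:10 PQK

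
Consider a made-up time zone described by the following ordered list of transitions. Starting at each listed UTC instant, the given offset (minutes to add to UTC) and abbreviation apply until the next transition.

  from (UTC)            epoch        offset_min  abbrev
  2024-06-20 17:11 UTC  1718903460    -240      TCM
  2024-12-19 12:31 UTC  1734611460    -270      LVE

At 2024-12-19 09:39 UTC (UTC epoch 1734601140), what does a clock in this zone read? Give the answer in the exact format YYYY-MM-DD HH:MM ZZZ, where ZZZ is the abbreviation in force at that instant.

2024-12-19 05:39 TCM

Query: 2024-12-19 09:39 UTC
Rule 1/2 (TCM, -04:00): 2024-06-20 17:11 UTC ≤ query < 2024-12-19 12:31 UTC
9·60 + 39 - 240 = 339 min
339 = 0·1440 + 339; 339 = 5·60 + 39 → 05:39, same day
→ 2024-12-19 05:39 TCM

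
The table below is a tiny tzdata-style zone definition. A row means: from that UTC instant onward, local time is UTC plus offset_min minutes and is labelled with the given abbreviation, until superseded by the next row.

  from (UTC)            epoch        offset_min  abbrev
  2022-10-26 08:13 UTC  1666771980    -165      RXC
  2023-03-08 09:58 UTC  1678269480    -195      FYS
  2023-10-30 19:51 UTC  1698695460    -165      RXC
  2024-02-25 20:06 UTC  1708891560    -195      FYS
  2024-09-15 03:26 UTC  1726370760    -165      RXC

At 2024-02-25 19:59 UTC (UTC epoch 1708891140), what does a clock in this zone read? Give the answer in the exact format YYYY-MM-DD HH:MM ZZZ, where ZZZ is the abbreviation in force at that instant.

2024-02-25 17:14 RXC

Query: 2024-02-25 19:59 UTC
Rule 3/5 (RXC, -02:45): 2023-10-30 19:51 UTC ≤ query < 2024-02-25 20:06 UTC
19·60 + 59 - 165 = 1034 min
1034 = 0·1440 + 1034; 1034 = 17·60 + 14 → 17:14, same day
→ 2024-02-25 17:14 RXC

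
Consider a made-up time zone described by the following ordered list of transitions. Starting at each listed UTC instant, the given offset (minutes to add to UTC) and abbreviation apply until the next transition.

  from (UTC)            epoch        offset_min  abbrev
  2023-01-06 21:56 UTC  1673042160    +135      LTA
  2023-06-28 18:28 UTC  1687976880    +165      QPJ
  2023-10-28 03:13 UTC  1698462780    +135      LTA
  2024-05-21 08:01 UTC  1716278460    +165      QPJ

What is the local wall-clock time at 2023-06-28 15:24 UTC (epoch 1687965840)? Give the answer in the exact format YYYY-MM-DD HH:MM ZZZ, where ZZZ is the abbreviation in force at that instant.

2023-06-28 17:39 LTA

Query: 2023-06-28 15:24 UTC
Rule 1/4 (LTA, +02:15): 2023-01-06 21:56 UTC ≤ query < 2023-06-28 18:28 UTC
15·60 + 24 + 135 = 1059 min
1059 = 0·1440 + 1059; 1059 = 17·60 + 39 → 17:39, same day
→ 2023-06-28 17:39 LTA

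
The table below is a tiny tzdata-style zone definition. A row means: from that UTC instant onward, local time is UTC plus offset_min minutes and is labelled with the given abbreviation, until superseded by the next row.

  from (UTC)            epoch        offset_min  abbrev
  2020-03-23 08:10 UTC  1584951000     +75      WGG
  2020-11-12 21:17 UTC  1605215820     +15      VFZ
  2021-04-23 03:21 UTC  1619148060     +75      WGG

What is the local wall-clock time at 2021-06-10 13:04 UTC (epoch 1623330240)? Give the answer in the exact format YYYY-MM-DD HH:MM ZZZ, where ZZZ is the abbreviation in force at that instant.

Query: 2021-06-10 13:04 UTC
Rule 3/3 (WGG, +01:15): 2021-04-23 03:21 UTC ≤ query < +∞
13·60 + 4 + 75 = 859 min
859 = 0·1440 + 859; 859 = 14·60 + 19 → 14:19, same day
→ 2021-06-10 14:19 WGG

2021-06-10 14:19 WGG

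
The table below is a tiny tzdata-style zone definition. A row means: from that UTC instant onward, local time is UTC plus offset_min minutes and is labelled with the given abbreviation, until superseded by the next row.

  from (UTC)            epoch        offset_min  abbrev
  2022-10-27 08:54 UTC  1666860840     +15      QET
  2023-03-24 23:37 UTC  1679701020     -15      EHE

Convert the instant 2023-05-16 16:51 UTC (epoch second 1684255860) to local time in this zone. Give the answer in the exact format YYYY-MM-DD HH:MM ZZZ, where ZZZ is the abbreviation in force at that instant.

Query: 2023-05-16 16:51 UTC
Rule 2/2 (EHE, -00:15): 2023-03-24 23:37 UTC ≤ query < +∞
16·60 + 51 - 15 = 996 min
996 = 0·1440 + 996; 996 = 16·60 + 36 → 16:36, same day
→ 2023-05-16 16:36 EHE

2023-05-16 16:36 EHE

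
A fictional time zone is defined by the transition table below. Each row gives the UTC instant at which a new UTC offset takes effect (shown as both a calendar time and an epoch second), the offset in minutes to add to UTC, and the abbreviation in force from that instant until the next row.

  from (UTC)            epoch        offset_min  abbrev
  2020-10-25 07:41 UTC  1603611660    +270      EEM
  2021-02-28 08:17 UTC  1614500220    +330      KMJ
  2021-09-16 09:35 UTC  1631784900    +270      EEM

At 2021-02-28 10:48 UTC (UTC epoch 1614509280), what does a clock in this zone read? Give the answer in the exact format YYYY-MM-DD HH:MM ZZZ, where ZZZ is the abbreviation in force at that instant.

2021-02-28 16:18 KMJ

Query: 2021-02-28 10:48 UTC
Rule 2/3 (KMJ, +05:30): 2021-02-28 08:17 UTC ≤ query < 2021-09-16 09:35 UTC
10·60 + 48 + 330 = 978 min
978 = 0·1440 + 978; 978 = 16·60 + 18 → 16:18, same day
→ 2021-02-28 16:18 KMJ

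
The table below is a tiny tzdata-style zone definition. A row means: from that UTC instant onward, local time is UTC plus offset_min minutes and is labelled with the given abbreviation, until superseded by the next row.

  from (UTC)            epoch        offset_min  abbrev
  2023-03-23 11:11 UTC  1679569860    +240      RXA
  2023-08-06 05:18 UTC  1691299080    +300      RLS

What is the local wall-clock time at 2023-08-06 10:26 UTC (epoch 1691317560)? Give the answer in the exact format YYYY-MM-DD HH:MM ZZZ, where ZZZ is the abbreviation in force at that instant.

2023-08-06 15:26 RLS

Query: 2023-08-06 10:26 UTC
Rule 2/2 (RLS, +05:00): 2023-08-06 05:18 UTC ≤ query < +∞
10·60 + 26 + 300 = 926 min
926 = 0·1440 + 926; 926 = 15·60 + 26 → 15:26, same day
→ 2023-08-06 15:26 RLS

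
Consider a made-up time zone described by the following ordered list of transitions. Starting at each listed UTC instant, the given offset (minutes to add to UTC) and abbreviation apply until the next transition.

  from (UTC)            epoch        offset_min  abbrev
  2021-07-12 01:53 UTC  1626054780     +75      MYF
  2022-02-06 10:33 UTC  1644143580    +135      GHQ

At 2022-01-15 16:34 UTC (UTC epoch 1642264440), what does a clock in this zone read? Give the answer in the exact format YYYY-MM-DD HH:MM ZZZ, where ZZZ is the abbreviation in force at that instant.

Query: 2022-01-15 16:34 UTC
Rule 1/2 (MYF, +01:15): 2021-07-12 01:53 UTC ≤ query < 2022-02-06 10:33 UTC
16·60 + 34 + 75 = 1069 min
1069 = 0·1440 + 1069; 1069 = 17·60 + 49 → 17:49, same day
→ 2022-01-15 17:49 MYF

2022-01-15 17:49 MYF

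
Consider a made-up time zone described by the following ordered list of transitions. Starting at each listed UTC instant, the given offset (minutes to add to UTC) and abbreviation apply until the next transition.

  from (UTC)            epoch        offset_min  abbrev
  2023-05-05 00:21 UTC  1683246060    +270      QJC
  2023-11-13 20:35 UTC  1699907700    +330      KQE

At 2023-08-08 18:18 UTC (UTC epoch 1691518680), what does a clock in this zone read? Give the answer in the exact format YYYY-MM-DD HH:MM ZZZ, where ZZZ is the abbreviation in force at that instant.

2023-08-08 22:48 QJC

Query: 2023-08-08 18:18 UTC
Rule 1/2 (QJC, +04:30): 2023-05-05 00:21 UTC ≤ query < 2023-11-13 20:35 UTC
18·60 + 18 + 270 = 1368 min
1368 = 0·1440 + 1368; 1368 = 22·60 + 48 → 22:48, same day
→ 2023-08-08 22:48 QJC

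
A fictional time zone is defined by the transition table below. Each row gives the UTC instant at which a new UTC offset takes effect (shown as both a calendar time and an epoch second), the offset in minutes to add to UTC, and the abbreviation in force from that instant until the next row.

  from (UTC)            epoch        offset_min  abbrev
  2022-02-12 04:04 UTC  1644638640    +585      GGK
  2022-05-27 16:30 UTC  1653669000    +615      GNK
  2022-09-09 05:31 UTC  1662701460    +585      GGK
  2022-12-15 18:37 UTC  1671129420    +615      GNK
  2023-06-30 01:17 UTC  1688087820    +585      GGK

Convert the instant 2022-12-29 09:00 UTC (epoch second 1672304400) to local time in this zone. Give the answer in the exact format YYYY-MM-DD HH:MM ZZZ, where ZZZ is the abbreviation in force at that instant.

2022-12-29 19:15 GNK

Query: 2022-12-29 09:00 UTC
Rule 4/5 (GNK, +10:15): 2022-12-15 18:37 UTC ≤ query < 2023-06-30 01:17 UTC
9·60 + 0 + 615 = 1155 min
1155 = 0·1440 + 1155; 1155 = 19·60 + 15 → 19:15, same day
→ 2022-12-29 19:15 GNK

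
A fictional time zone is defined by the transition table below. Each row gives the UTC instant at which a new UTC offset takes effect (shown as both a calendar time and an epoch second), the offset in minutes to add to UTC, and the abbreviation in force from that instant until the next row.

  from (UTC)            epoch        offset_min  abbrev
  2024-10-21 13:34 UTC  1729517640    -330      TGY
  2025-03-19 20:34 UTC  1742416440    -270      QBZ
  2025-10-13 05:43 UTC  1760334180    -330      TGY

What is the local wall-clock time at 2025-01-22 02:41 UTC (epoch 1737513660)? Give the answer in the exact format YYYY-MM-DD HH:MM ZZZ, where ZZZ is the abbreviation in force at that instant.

2025-01-21 21:11 TGY

Query: 2025-01-22 02:41 UTC
Rule 1/3 (TGY, -05:30): 2024-10-21 13:34 UTC ≤ query < 2025-03-19 20:34 UTC
2·60 + 41 - 330 = -169 min
-169 = -1·1440 + 1271; 1271 = 21·60 + 11 → 21:11, 2025-01-22 - 1 day = 2025-01-21
→ 2025-01-21 21:11 TGY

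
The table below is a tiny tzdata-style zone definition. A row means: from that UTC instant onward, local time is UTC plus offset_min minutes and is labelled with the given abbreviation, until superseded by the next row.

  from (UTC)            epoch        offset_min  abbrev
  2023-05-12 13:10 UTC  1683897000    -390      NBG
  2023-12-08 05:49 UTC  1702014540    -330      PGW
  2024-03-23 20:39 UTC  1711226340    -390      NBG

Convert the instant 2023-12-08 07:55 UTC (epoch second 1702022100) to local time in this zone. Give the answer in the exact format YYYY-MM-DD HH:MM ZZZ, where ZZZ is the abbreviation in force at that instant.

Query: 2023-12-08 07:55 UTC
Rule 2/3 (PGW, -05:30): 2023-12-08 05:49 UTC ≤ query < 2024-03-23 20:39 UTC
7·60 + 55 - 330 = 145 min
145 = 0·1440 + 145; 145 = 2·60 + 25 → 02:25, same day
→ 2023-12-08 02:25 PGW

2023-12-08 02:25 PGW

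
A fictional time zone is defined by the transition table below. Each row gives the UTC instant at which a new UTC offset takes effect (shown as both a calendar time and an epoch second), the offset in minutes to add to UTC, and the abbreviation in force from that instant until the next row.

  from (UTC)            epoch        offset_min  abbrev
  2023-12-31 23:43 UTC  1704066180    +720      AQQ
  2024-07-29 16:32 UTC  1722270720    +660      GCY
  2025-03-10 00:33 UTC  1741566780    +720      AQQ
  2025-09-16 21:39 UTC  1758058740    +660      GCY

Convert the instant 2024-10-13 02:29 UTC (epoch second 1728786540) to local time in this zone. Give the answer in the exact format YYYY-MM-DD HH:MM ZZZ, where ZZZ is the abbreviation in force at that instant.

Query: 2024-10-13 02:29 UTC
Rule 2/4 (GCY, +11:00): 2024-07-29 16:32 UTC ≤ query < 2025-03-10 00:33 UTC
2·60 + 29 + 660 = 809 min
809 = 0·1440 + 809; 809 = 13·60 + 29 → 13:29, same day
→ 2024-10-13 13:29 GCY

2024-10-13 13:29 GCY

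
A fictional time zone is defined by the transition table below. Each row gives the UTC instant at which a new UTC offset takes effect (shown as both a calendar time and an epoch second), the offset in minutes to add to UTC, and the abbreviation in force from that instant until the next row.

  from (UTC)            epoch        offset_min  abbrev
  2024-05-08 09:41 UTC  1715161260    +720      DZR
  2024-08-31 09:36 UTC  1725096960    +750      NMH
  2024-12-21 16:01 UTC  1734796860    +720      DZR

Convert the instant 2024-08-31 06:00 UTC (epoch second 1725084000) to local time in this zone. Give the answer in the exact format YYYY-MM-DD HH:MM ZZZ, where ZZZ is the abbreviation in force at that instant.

2024-08-31 18:00 DZR

Query: 2024-08-31 06:00 UTC
Rule 1/3 (DZR, +12:00): 2024-05-08 09:41 UTC ≤ query < 2024-08-31 09:36 UTC
6·60 + 0 + 720 = 1080 min
1080 = 0·1440 + 1080; 1080 = 18·60 + 0 → 18:00, same day
→ 2024-08-31 18:00 DZR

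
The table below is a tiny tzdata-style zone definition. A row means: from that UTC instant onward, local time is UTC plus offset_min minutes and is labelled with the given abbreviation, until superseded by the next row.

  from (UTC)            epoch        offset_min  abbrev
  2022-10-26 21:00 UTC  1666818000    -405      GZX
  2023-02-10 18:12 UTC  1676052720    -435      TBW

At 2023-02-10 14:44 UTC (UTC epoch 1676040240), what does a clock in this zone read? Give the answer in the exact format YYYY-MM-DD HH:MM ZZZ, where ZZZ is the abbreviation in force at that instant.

Query: 2023-02-10 14:44 UTC
Rule 1/2 (GZX, -06:45): 2022-10-26 21:00 UTC ≤ query < 2023-02-10 18:12 UTC
14·60 + 44 - 405 = 479 min
479 = 0·1440 + 479; 479 = 7·60 + 59 → 07:59, same day
→ 2023-02-10 07:59 GZX

2023-02-10 07:59 GZX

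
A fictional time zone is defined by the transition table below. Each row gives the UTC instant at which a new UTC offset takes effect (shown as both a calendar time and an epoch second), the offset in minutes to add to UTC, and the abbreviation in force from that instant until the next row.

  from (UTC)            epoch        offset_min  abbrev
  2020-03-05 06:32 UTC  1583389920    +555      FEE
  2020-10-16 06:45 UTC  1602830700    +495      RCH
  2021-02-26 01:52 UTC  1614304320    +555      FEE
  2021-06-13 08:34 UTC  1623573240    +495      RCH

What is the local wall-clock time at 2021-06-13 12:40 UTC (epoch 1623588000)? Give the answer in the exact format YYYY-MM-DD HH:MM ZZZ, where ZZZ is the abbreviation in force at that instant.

Query: 2021-06-13 12:40 UTC
Rule 4/4 (RCH, +08:15): 2021-06-13 08:34 UTC ≤ query < +∞
12·60 + 40 + 495 = 1255 min
1255 = 0·1440 + 1255; 1255 = 20·60 + 55 → 20:55, same day
→ 2021-06-13 20:55 RCH

2021-06-13 20:55 RCH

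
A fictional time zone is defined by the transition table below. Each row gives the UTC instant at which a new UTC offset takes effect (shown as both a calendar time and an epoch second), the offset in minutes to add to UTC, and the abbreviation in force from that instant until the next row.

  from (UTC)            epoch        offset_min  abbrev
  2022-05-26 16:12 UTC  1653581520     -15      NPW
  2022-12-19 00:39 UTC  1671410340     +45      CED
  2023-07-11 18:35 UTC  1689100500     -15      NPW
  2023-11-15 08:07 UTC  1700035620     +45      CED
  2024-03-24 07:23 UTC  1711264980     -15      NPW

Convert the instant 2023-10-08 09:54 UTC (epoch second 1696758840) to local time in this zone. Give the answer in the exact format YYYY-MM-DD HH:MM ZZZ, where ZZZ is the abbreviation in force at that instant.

2023-10-08 09:39 NPW

Query: 2023-10-08 09:54 UTC
Rule 3/5 (NPW, -00:15): 2023-07-11 18:35 UTC ≤ query < 2023-11-15 08:07 UTC
9·60 + 54 - 15 = 579 min
579 = 0·1440 + 579; 579 = 9·60 + 39 → 09:39, same day
→ 2023-10-08 09:39 NPW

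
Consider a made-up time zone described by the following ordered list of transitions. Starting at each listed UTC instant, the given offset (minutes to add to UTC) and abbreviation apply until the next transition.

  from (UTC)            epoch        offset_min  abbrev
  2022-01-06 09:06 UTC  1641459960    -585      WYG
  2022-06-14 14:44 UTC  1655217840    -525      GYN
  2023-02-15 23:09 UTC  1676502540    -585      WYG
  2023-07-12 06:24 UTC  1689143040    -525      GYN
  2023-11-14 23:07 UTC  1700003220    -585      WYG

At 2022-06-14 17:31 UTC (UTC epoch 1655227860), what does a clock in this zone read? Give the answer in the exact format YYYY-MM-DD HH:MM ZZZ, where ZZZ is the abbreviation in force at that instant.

2022-06-14 08:46 GYN

Query: 2022-06-14 17:31 UTC
Rule 2/5 (GYN, -08:45): 2022-06-14 14:44 UTC ≤ query < 2023-02-15 23:09 UTC
17·60 + 31 - 525 = 526 min
526 = 0·1440 + 526; 526 = 8·60 + 46 → 08:46, same day
→ 2022-06-14 08:46 GYN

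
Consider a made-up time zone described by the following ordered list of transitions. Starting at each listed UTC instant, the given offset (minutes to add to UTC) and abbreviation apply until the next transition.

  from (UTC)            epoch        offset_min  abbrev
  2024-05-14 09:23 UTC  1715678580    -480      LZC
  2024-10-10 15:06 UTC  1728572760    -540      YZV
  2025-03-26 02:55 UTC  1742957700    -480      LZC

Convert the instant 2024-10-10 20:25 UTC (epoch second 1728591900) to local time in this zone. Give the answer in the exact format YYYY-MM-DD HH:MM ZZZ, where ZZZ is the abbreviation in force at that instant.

2024-10-10 11:25 YZV

Query: 2024-10-10 20:25 UTC
Rule 2/3 (YZV, -09:00): 2024-10-10 15:06 UTC ≤ query < 2025-03-26 02:55 UTC
20·60 + 25 - 540 = 685 min
685 = 0·1440 + 685; 685 = 11·60 + 25 → 11:25, same day
→ 2024-10-10 11:25 YZV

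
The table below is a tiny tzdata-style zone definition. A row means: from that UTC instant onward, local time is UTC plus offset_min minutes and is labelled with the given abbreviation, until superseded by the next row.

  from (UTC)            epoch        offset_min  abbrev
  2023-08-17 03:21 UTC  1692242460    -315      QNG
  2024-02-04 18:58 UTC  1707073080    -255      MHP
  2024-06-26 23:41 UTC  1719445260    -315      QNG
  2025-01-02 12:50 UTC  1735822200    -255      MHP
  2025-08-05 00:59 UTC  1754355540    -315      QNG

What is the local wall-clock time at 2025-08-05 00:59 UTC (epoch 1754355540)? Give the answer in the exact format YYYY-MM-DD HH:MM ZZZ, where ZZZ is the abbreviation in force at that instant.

2025-08-04 19:44 QNG

Query: 2025-08-05 00:59 UTC
Rule 5/5 (QNG, -05:15): 2025-08-05 00:59 UTC ≤ query < +∞
0·60 + 59 - 315 = -256 min
-256 = -1·1440 + 1184; 1184 = 19·60 + 44 → 19:44, 2025-08-05 - 1 day = 2025-08-04
→ 2025-08-04 19:44 QNG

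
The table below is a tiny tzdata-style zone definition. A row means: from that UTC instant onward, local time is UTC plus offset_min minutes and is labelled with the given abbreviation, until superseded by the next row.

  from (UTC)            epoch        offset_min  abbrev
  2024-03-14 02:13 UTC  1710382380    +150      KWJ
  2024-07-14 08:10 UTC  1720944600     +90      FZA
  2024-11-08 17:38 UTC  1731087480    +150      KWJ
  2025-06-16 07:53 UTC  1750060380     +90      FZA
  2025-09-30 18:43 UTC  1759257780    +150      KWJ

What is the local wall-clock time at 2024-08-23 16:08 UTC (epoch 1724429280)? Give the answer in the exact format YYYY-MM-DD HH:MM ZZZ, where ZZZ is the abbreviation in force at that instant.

Query: 2024-08-23 16:08 UTC
Rule 2/5 (FZA, +01:30): 2024-07-14 08:10 UTC ≤ query < 2024-11-08 17:38 UTC
16·60 + 8 + 90 = 1058 min
1058 = 0·1440 + 1058; 1058 = 17·60 + 38 → 17:38, same day
→ 2024-08-23 17:38 FZA

2024-08-23 17:38 FZA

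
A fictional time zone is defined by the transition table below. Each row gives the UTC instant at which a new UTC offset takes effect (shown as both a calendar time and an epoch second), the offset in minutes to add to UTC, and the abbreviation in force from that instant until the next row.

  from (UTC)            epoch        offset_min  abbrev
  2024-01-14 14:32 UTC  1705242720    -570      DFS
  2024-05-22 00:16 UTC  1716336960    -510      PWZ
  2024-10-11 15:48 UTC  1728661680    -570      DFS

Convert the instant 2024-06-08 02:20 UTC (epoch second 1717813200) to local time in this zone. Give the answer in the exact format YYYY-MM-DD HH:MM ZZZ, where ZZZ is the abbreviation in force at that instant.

2024-06-07 17:50 PWZ

Query: 2024-06-08 02:20 UTC
Rule 2/3 (PWZ, -08:30): 2024-05-22 00:16 UTC ≤ query < 2024-10-11 15:48 UTC
2·60 + 20 - 510 = -370 min
-370 = -1·1440 + 1070; 1070 = 17·60 + 50 → 17:50, 2024-06-08 - 1 day = 2024-06-07
→ 2024-06-07 17:50 PWZ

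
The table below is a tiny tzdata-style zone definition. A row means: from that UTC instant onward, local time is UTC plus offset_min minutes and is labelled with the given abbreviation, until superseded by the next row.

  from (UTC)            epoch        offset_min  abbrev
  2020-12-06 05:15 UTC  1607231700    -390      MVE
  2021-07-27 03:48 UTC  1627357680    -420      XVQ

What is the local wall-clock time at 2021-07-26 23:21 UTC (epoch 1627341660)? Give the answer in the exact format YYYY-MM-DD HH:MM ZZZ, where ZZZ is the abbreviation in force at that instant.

2021-07-26 16:51 MVE

Query: 2021-07-26 23:21 UTC
Rule 1/2 (MVE, -06:30): 2020-12-06 05:15 UTC ≤ query < 2021-07-27 03:48 UTC
23·60 + 21 - 390 = 1011 min
1011 = 0·1440 + 1011; 1011 = 16·60 + 51 → 16:51, same day
→ 2021-07-26 16:51 MVE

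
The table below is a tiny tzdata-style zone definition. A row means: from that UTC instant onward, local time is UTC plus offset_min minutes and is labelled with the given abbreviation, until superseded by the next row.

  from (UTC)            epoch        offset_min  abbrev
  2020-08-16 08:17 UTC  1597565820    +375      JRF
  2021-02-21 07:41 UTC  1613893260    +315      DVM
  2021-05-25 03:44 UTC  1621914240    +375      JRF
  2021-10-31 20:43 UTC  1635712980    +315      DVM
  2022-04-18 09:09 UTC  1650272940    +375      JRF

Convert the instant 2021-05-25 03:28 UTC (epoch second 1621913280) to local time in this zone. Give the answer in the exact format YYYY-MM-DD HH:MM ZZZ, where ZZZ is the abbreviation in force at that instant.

2021-05-25 08:43 DVM

Query: 2021-05-25 03:28 UTC
Rule 2/5 (DVM, +05:15): 2021-02-21 07:41 UTC ≤ query < 2021-05-25 03:44 UTC
3·60 + 28 + 315 = 523 min
523 = 0·1440 + 523; 523 = 8·60 + 43 → 08:43, same day
→ 2021-05-25 08:43 DVM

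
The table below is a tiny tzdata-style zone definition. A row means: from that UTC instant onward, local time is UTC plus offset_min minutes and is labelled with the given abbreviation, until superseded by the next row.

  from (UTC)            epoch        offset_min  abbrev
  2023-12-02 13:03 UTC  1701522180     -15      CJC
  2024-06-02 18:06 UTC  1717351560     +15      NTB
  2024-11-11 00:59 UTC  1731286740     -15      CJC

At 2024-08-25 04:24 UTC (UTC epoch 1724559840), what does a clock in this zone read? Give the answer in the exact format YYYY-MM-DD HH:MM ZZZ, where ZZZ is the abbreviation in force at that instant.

2024-08-25 04:39 NTB

Query: 2024-08-25 04:24 UTC
Rule 2/3 (NTB, +00:15): 2024-06-02 18:06 UTC ≤ query < 2024-11-11 00:59 UTC
4·60 + 24 + 15 = 279 min
279 = 0·1440 + 279; 279 = 4·60 + 39 → 04:39, same day
→ 2024-08-25 04:39 NTB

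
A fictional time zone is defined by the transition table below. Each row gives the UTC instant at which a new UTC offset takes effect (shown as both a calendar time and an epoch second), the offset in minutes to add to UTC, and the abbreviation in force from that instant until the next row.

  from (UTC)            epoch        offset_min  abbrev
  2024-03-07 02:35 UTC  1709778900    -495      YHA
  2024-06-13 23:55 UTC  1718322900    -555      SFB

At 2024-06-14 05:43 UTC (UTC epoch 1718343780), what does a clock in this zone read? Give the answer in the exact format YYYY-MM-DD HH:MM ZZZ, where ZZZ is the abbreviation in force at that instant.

Query: 2024-06-14 05:43 UTC
Rule 2/2 (SFB, -09:15): 2024-06-13 23:55 UTC ≤ query < +∞
5·60 + 43 - 555 = -212 min
-212 = -1·1440 + 1228; 1228 = 20·60 + 28 → 20:28, 2024-06-14 - 1 day = 2024-06-13
→ 2024-06-13 20:28 SFB

2024-06-13 20:28 SFB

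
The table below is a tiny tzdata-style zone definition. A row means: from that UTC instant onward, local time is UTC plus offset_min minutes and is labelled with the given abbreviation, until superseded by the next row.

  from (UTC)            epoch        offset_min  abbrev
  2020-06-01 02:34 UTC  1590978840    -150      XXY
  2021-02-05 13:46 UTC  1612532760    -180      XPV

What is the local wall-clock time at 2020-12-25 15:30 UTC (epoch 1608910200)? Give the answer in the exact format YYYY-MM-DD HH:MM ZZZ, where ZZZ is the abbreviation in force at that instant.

Query: 2020-12-25 15:30 UTC
Rule 1/2 (XXY, -02:30): 2020-06-01 02:34 UTC ≤ query < 2021-02-05 13:46 UTC
15·60 + 30 - 150 = 780 min
780 = 0·1440 + 780; 780 = 13·60 + 0 → 13:00, same day
→ 2020-12-25 13:00 XXY

2020-12-25 13:00 XXY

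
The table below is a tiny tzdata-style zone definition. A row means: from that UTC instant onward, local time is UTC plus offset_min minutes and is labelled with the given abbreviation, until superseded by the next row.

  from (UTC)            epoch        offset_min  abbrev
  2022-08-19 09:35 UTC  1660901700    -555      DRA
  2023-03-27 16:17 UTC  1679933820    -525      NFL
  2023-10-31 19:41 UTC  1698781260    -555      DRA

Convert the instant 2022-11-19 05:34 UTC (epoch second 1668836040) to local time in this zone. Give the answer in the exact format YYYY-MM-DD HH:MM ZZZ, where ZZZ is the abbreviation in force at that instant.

Query: 2022-11-19 05:34 UTC
Rule 1/3 (DRA, -09:15): 2022-08-19 09:35 UTC ≤ query < 2023-03-27 16:17 UTC
5·60 + 34 - 555 = -221 min
-221 = -1·1440 + 1219; 1219 = 20·60 + 19 → 20:19, 2022-11-19 - 1 day = 2022-11-18
→ 2022-11-18 20:19 DRA

2022-11-18 20:19 DRA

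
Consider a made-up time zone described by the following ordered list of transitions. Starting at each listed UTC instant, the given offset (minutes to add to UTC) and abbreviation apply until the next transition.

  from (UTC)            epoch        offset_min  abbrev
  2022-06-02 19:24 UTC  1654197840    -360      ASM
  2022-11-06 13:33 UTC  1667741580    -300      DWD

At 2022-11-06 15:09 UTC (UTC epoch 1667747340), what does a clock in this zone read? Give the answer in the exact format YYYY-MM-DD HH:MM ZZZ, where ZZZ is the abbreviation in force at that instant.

2022-11-06 10:09 DWD

Query: 2022-11-06 15:09 UTC
Rule 2/2 (DWD, -05:00): 2022-11-06 13:33 UTC ≤ query < +∞
15·60 + 9 - 300 = 609 min
609 = 0·1440 + 609; 609 = 10·60 + 9 → 10:09, same day
→ 2022-11-06 10:09 DWD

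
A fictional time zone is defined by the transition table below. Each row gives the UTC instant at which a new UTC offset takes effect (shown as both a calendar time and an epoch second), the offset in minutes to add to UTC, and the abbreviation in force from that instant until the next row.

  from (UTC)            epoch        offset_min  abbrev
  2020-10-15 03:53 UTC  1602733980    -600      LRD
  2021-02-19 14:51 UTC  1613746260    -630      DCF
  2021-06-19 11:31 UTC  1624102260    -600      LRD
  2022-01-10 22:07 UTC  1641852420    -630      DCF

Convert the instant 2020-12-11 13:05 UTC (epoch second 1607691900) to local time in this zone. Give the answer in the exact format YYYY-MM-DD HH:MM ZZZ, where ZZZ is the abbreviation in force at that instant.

2020-12-11 03:05 LRD

Query: 2020-12-11 13:05 UTC
Rule 1/4 (LRD, -10:00): 2020-10-15 03:53 UTC ≤ query < 2021-02-19 14:51 UTC
13·60 + 5 - 600 = 185 min
185 = 0·1440 + 185; 185 = 3·60 + 5 → 03:05, same day
→ 2020-12-11 03:05 LRD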